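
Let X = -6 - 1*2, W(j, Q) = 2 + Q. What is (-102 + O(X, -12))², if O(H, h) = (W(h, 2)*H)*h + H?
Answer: 75076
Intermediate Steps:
X = -8 (X = -6 - 2 = -8)
O(H, h) = H + 4*H*h (O(H, h) = ((2 + 2)*H)*h + H = (4*H)*h + H = 4*H*h + H = H + 4*H*h)
(-102 + O(X, -12))² = (-102 - 8*(1 + 4*(-12)))² = (-102 - 8*(1 - 48))² = (-102 - 8*(-47))² = (-102 + 376)² = 274² = 75076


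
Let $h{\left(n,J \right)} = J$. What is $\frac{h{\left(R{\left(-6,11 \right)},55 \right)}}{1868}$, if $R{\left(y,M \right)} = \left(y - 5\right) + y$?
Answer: $\frac{55}{1868} \approx 0.029443$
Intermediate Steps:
$R{\left(y,M \right)} = -5 + 2 y$ ($R{\left(y,M \right)} = \left(-5 + y\right) + y = -5 + 2 y$)
$\frac{h{\left(R{\left(-6,11 \right)},55 \right)}}{1868} = \frac{55}{1868}$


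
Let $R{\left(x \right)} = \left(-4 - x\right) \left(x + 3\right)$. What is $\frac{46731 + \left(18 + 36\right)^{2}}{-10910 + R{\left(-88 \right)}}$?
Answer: $- \frac{2613}{950} \approx -2.7505$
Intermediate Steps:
$R{\left(x \right)} = \left(-4 - x\right) \left(3 + x\right)$
$\frac{46731 + \left(18 + 36\right)^{2}}{-10910 + R{\left(-88 \right)}} = \frac{46731 + \left(18 + 36\right)^{2}}{-10910 - 7140} = \frac{46731 + 54^{2}}{-10910 - 7140} = \frac{46731 + 2916}{-10910 - 7140} = \frac{49647}{-10910 - 7140} = \frac{49647}{-18050} = 49647 \left(- \frac{1}{18050}\right) = - \frac{2613}{950}$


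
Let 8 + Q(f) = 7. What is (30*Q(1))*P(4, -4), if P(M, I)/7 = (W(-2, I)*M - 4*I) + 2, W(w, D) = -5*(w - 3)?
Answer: -24780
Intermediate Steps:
W(w, D) = 15 - 5*w (W(w, D) = -5*(-3 + w) = 15 - 5*w)
Q(f) = -1 (Q(f) = -8 + 7 = -1)
P(M, I) = 14 - 28*I + 175*M (P(M, I) = 7*(((15 - 5*(-2))*M - 4*I) + 2) = 7*(((15 + 10)*M - 4*I) + 2) = 7*((25*M - 4*I) + 2) = 7*((-4*I + 25*M) + 2) = 7*(2 - 4*I + 25*M) = 14 - 28*I + 175*M)
(30*Q(1))*P(4, -4) = (30*(-1))*(14 - 28*(-4) + 175*4) = -30*(14 + 112 + 700) = -30*826 = -24780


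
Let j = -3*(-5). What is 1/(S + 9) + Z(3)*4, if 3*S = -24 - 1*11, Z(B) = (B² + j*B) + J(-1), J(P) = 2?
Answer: 1789/8 ≈ 223.63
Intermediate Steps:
j = 15
Z(B) = 2 + B² + 15*B (Z(B) = (B² + 15*B) + 2 = 2 + B² + 15*B)
S = -35/3 (S = (-24 - 1*11)/3 = (-24 - 11)/3 = (⅓)*(-35) = -35/3 ≈ -11.667)
1/(S + 9) + Z(3)*4 = 1/(-35/3 + 9) + (2 + 3² + 15*3)*4 = 1/(-8/3) + (2 + 9 + 45)*4 = -3/8 + 56*4 = -3/8 + 224 = 1789/8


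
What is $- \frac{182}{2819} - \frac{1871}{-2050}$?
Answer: $\frac{4901249}{5778950} \approx 0.84812$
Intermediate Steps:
$- \frac{182}{2819} - \frac{1871}{-2050} = \left(-182\right) \frac{1}{2819} - - \frac{1871}{2050} = - \frac{182}{2819} + \frac{1871}{2050} = \frac{4901249}{5778950}$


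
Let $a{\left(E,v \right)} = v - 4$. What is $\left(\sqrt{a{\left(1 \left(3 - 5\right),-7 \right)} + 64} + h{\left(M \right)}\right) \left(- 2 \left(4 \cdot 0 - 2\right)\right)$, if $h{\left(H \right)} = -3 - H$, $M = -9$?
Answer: $24 + 4 \sqrt{53} \approx 53.12$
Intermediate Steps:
$a{\left(E,v \right)} = -4 + v$
$\left(\sqrt{a{\left(1 \left(3 - 5\right),-7 \right)} + 64} + h{\left(M \right)}\right) \left(- 2 \left(4 \cdot 0 - 2\right)\right) = \left(\sqrt{\left(-4 - 7\right) + 64} - -6\right) \left(- 2 \left(4 \cdot 0 - 2\right)\right) = \left(\sqrt{-11 + 64} + \left(-3 + 9\right)\right) \left(- 2 \left(0 - 2\right)\right) = \left(\sqrt{53} + 6\right) \left(\left(-2\right) \left(-2\right)\right) = \left(6 + \sqrt{53}\right) 4 = 24 + 4 \sqrt{53}$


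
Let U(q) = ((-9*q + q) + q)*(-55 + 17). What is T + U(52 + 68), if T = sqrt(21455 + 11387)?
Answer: 31920 + sqrt(32842) ≈ 32101.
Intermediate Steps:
U(q) = 266*q (U(q) = (-8*q + q)*(-38) = -7*q*(-38) = 266*q)
T = sqrt(32842) ≈ 181.22
T + U(52 + 68) = sqrt(32842) + 266*(52 + 68) = sqrt(32842) + 266*120 = sqrt(32842) + 31920 = 31920 + sqrt(32842)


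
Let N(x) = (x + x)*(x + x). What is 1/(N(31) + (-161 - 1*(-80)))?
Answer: 1/3763 ≈ 0.00026575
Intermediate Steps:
N(x) = 4*x² (N(x) = (2*x)*(2*x) = 4*x²)
1/(N(31) + (-161 - 1*(-80))) = 1/(4*31² + (-161 - 1*(-80))) = 1/(4*961 + (-161 + 80)) = 1/(3844 - 81) = 1/3763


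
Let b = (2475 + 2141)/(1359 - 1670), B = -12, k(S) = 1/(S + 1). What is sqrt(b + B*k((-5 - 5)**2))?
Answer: 2*I*sqrt(3690384157)/31411 ≈ 3.868*I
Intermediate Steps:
k(S) = 1/(1 + S)
b = -4616/311 (b = 4616/(-311) = 4616*(-1/311) = -4616/311 ≈ -14.842)
sqrt(b + B*k((-5 - 5)**2)) = sqrt(-4616/311 - 12/(1 + (-5 - 5)**2)) = sqrt(-4616/311 - 12/(1 + (-10)**2)) = sqrt(-4616/311 - 12/(1 + 100)) = sqrt(-4616/311 - 12/101) = sqrt(-469948/31411) = 2*I*sqrt(3690384157)/31411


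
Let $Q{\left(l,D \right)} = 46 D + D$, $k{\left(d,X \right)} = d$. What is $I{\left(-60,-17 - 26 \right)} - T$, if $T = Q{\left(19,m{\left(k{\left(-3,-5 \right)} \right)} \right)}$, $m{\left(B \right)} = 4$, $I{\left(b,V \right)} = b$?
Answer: $-248$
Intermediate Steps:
$Q{\left(l,D \right)} = 47 D$
$T = 188$ ($T = 47 \cdot 4 = 188$)
$I{\left(-60,-17 - 26 \right)} - T = -60 - 188 = -248$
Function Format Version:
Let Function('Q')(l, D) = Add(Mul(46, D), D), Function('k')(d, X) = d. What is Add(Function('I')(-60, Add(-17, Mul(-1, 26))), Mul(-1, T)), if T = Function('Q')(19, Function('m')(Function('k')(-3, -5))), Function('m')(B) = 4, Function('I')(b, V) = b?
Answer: -248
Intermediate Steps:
Function('Q')(l, D) = Mul(47, D)
T = 188 (T = Mul(47, 4) = 188)
Add(Function('I')(-60, Add(-17, Mul(-1, 26))), Mul(-1, T)) = Add(-60, Mul(-1, 188)) = Add(-60, -188) = -248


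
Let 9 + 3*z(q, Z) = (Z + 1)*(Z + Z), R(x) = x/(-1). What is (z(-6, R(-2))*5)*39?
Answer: 195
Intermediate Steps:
R(x) = -x (R(x) = x*(-1) = -x)
z(q, Z) = -3 + 2*Z*(1 + Z)/3 (z(q, Z) = -3 + ((Z + 1)*(Z + Z))/3 = -3 + ((1 + Z)*(2*Z))/3 = -3 + (2*Z*(1 + Z))/3 = -3 + 2*Z*(1 + Z)/3)
(z(-6, R(-2))*5)*39 = ((-3 + 2*(-1*(-2))/3 + 2*(-1*(-2))²/3)*5)*39 = ((-3 + (⅔)*2 + (⅔)*2²)*5)*39 = ((-3 + 4/3 + (⅔)*4)*5)*39 = ((-3 + 4/3 + 8/3)*5)*39 = (1*5)*39 = 5*39 = 195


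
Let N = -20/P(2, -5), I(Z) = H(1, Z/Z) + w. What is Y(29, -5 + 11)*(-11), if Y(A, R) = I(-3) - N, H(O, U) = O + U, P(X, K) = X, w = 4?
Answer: -176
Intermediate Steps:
I(Z) = 6 (I(Z) = (1 + Z/Z) + 4 = (1 + 1) + 4 = 2 + 4 = 6)
N = -10 (N = -20/2 = -20*½ = -10)
Y(A, R) = 16 (Y(A, R) = 6 - 1*(-10) = 6 + 10 = 16)
Y(29, -5 + 11)*(-11) = 16*(-11) = -176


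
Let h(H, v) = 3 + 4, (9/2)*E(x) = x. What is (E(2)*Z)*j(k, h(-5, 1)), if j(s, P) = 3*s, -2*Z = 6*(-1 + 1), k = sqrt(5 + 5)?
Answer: 0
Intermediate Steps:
k = sqrt(10) ≈ 3.1623
E(x) = 2*x/9
h(H, v) = 7
Z = 0 (Z = -3*(-1 + 1) = -3*0 = -1/2*0 = 0)
(E(2)*Z)*j(k, h(-5, 1)) = (((2/9)*2)*0)*(3*sqrt(10)) = ((4/9)*0)*(3*sqrt(10)) = 0*(3*sqrt(10)) = 0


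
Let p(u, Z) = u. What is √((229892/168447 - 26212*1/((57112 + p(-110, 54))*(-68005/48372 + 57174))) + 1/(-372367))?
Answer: √39665614076398811748900452843750585555810514381/170481991179465441273963 ≈ 1.1682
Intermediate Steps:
√((229892/168447 - 26212*1/((57112 + p(-110, 54))*(-68005/48372 + 57174))) + 1/(-372367)) = √((229892/168447 - 26212*1/((57112 - 110)*(-68005/48372 + 57174))) + 1/(-372367)) = √((229892*(1/168447) - 26212*1/(57002*(-68005*1/48372 + 57174))) - 1/372367) = √((229892/168447 - 26212*1/(57002*(-2345/1668 + 57174))) - 1/372367) = √((229892/168447 - 26212/(57002*(95363887/1668))) - 1/372367) = √((229892/168447 - 26212/2717966143387/834) - 1/372367) = √((229892/168447 - 26212*834/2717966143387) - 1/372367) = √((229892/168447 - 21860808/2717966143387) - 1/372367) = √(624834990247999028/457833242955109989 - 1/372367) = √(232667472980433698949287/170481991179465441273963) = √39665614076398811748900452843750585555810514381/170481991179465441273963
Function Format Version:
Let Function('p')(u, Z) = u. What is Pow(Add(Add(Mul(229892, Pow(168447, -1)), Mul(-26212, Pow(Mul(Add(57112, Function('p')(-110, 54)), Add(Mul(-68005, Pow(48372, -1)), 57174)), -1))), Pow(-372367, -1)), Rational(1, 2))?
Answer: Mul(Rational(1, 170481991179465441273963), Pow(39665614076398811748900452843750585555810514381, Rational(1, 2))) ≈ 1.1682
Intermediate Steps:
Pow(Add(Add(Mul(229892, Pow(168447, -1)), Mul(-26212, Pow(Mul(Add(57112, Function('p')(-110, 54)), Add(Mul(-68005, Pow(48372, -1)), 57174)), -1))), Pow(-372367, -1)), Rational(1, 2)) = Pow(Add(Add(Mul(229892, Pow(168447, -1)), Mul(-26212, Pow(Mul(Add(57112, -110), Add(Mul(-68005, Pow(48372, -1)), 57174)), -1))), Pow(-372367, -1)), Rational(1, 2)) = Pow(Add(Add(Mul(229892, Rational(1, 168447)), Mul(-26212, Pow(Mul(57002, Add(Mul(-68005, Rational(1, 48372)), 57174)), -1))), Rational(-1, 372367)), Rational(1, 2)) = Pow(Add(Add(Rational(229892, 168447), Mul(-26212, Pow(Mul(57002, Add(Rational(-2345, 1668), 57174)), -1))), Rational(-1, 372367)), Rational(1, 2)) = Pow(Add(Add(Rational(229892, 168447), Mul(-26212, Pow(Mul(57002, Rational(95363887, 1668)), -1))), Rational(-1, 372367)), Rational(1, 2)) = Pow(Add(Add(Rational(229892, 168447), Mul(-26212, Pow(Rational(2717966143387, 834), -1))), Rational(-1, 372367)), Rational(1, 2)) = Pow(Add(Add(Rational(229892, 168447), Mul(-26212, Rational(834, 2717966143387))), Rational(-1, 372367)), Rational(1, 2)) = Pow(Add(Add(Rational(229892, 168447), Rational(-21860808, 2717966143387)), Rational(-1, 372367)), Rational(1, 2)) = Pow(Add(Rational(624834990247999028, 457833242955109989), Rational(-1, 372367)), Rational(1, 2)) = Pow(Rational(232667472980433698949287, 170481991179465441273963), Rational(1, 2)) = Mul(Rational(1, 170481991179465441273963), Pow(39665614076398811748900452843750585555810514381, Rational(1, 2)))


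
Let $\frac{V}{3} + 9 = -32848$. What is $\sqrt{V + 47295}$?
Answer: $2 i \sqrt{12819} \approx 226.44 i$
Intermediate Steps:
$V = -98571$ ($V = -27 + 3 \left(-32848\right) = -27 - 98544 = -98571$)
$\sqrt{V + 47295} = \sqrt{-98571 + 47295} = \sqrt{-51276} = 2 i \sqrt{12819}$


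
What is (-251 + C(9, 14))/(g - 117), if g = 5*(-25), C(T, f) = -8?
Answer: 259/242 ≈ 1.0702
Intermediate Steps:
g = -125
(-251 + C(9, 14))/(g - 117) = (-251 - 8)/(-125 - 117) = -259/(-242) = -259*(-1/242) = 259/242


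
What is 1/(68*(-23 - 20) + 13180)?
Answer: 1/10256 ≈ 9.7504e-5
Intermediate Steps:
1/(68*(-23 - 20) + 13180) = 1/(68*(-43) + 13180) = 1/(-2924 + 13180) = 1/10256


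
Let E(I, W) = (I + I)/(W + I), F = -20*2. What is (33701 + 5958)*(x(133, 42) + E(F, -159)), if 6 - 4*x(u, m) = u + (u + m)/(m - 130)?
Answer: -85704645701/70048 ≈ -1.2235e+6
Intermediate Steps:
F = -40
E(I, W) = 2*I/(I + W) (E(I, W) = (2*I)/(I + W) = 2*I/(I + W))
x(u, m) = 3/2 - u/4 - (m + u)/(4*(-130 + m)) (x(u, m) = 3/2 - (u + (u + m)/(m - 130))/4 = 3/2 - (u + (m + u)/(-130 + m))/4 = 3/2 + (-u/4 - (m + u)/(4*(-130 + m))) = 3/2 - u/4 - (m + u)/(4*(-130 + m)))
(33701 + 5958)*(x(133, 42) + E(F, -159)) = (33701 + 5958)*((-780 + 5*42 + 129*133 - 1*42*133)/(4*(-130 + 42)) + 2*(-40)/(-40 - 159)) = 39659*((¼)*(-780 + 210 + 17157 - 5586)/(-88) + 2*(-40)/(-199)) = 39659*((¼)*(-1/88)*11001 + 2*(-40)*(-1/199)) = 39659*(-11001/352 + 80/199) = 39659*(-2161039/70048) = -85704645701/70048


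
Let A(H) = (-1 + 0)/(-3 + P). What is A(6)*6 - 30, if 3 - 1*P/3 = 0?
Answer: -31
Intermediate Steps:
P = 9 (P = 9 - 3*0 = 9 + 0 = 9)
A(H) = -⅙ (A(H) = (-1 + 0)/(-3 + 9) = -1/6 = -1*⅙ = -⅙)
A(6)*6 - 30 = -⅙*6 - 30 = -1 - 30 = -31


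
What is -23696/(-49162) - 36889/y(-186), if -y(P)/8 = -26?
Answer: -904304125/5112848 ≈ -176.87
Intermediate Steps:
y(P) = 208 (y(P) = -8*(-26) = 208)
-23696/(-49162) - 36889/y(-186) = -23696/(-49162) - 36889/208 = -23696*(-1/49162) - 36889*1/208 = 11848/24581 - 36889/208 = -904304125/5112848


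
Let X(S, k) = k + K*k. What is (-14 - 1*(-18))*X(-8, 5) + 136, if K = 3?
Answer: 216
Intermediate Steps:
X(S, k) = 4*k (X(S, k) = k + 3*k = 4*k)
(-14 - 1*(-18))*X(-8, 5) + 136 = (-14 - 1*(-18))*(4*5) + 136 = (-14 + 18)*20 + 136 = 4*20 + 136 = 80 + 136 = 216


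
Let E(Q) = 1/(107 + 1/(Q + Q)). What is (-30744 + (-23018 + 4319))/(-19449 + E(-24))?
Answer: 84629935/33290189 ≈ 2.5422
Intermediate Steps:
E(Q) = 1/(107 + 1/(2*Q))
(-30744 + (-23018 + 4319))/(-19449 + E(-24)) = (-30744 + (-23018 + 4319))/(-19449 + 2*(-24)/(1 + 214*(-24))) = (-30744 - 18699)/(-19449 + 2*(-24)/(1 - 5136)) = -49443/(-19449 + 2*(-24)/(-5135)) = -49443/(-19449 + 2*(-24)*(-1/5135)) = -49443/(-19449 + 48/5135) = -49443/(-99870567/5135) = -49443*(-5135/99870567) = 84629935/33290189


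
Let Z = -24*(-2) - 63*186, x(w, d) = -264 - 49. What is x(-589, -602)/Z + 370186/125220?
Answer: 12109068/4059215 ≈ 2.9831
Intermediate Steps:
x(w, d) = -313
Z = -11670 (Z = 48 - 11718 = -11670)
x(-589, -602)/Z + 370186/125220 = -313/(-11670) + 370186/125220 = -313*(-1/11670) + 370186*(1/125220) = 313/11670 + 185093/62610 = 12109068/4059215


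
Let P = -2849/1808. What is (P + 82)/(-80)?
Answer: -145407/144640 ≈ -1.0053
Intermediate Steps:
P = -2849/1808 (P = -2849*1/1808 = -2849/1808 ≈ -1.5758)
(P + 82)/(-80) = (-2849/1808 + 82)/(-80) = (145407/1808)*(-1/80) = -145407/144640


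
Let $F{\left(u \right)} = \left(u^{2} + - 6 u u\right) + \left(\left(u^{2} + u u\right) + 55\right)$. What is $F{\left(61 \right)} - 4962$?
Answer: $-16070$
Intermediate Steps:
$F{\left(u \right)} = 55 - 3 u^{2}$ ($F{\left(u \right)} = \left(u^{2} - 6 u^{2}\right) + \left(\left(u^{2} + u^{2}\right) + 55\right) = - 5 u^{2} + \left(2 u^{2} + 55\right) = - 5 u^{2} + \left(55 + 2 u^{2}\right) = 55 - 3 u^{2}$)
$F{\left(61 \right)} - 4962 = \left(55 - 3 \cdot 61^{2}\right) - 4962 = \left(55 - 11163\right) - 4962 = -11108 - 4962 = -16070$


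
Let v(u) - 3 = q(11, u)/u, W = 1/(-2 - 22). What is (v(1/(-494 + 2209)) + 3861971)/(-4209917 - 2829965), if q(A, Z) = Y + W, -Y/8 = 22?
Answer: -85441501/168957168 ≈ -0.50570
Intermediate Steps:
W = -1/24 (W = 1/(-24) = -1/24 ≈ -0.041667)
Y = -176 (Y = -8*22 = -176)
q(A, Z) = -4225/24 (q(A, Z) = -176 - 1/24 = -4225/24)
v(u) = 3 - 4225/(24*u)
(v(1/(-494 + 2209)) + 3861971)/(-4209917 - 2829965) = ((3 - 4225/(24*(1/(-494 + 2209)))) + 3861971)/(-4209917 - 2829965) = ((3 - 4225/(24*(1/1715))) + 3861971)/(-7039882) = ((3 - 4225/(24*1/1715)) + 3861971)*(-1/7039882) = ((3 - 4225/24*1715) + 3861971)*(-1/7039882) = ((3 - 7245875/24) + 3861971)*(-1/7039882) = (-7245803/24 + 3861971)*(-1/7039882) = (85441501/24)*(-1/7039882) = -85441501/168957168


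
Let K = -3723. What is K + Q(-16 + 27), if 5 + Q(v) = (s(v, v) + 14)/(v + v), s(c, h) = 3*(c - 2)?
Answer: -81975/22 ≈ -3726.1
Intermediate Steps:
s(c, h) = -6 + 3*c (s(c, h) = 3*(-2 + c) = -6 + 3*c)
Q(v) = -5 + (8 + 3*v)/(2*v) (Q(v) = -5 + ((-6 + 3*v) + 14)/(v + v) = -5 + (8 + 3*v)/((2*v)) = -5 + (8 + 3*v)*(1/(2*v)) = -5 + (8 + 3*v)/(2*v))
K + Q(-16 + 27) = -3723 + (-7/2 + 4/(-16 + 27)) = -3723 + (-7/2 + 4/11) = -3723 - 69/22 = -81975/22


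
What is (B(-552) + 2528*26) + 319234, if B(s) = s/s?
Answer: 384963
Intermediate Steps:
B(s) = 1
(B(-552) + 2528*26) + 319234 = (1 + 2528*26) + 319234 = (1 + 65728) + 319234 = 65729 + 319234 = 384963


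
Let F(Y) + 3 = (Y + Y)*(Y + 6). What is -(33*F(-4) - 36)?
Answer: 663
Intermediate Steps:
F(Y) = -3 + 2*Y*(6 + Y) (F(Y) = -3 + (Y + Y)*(Y + 6) = -3 + (2*Y)*(6 + Y) = -3 + 2*Y*(6 + Y))
-(33*F(-4) - 36) = -(33*(-3 + 2*(-4)² + 12*(-4)) - 36) = -(33*(-3 + 2*16 - 48) - 36) = -(33*(-3 + 32 - 48) - 36) = -(33*(-19) - 36) = -(-627 - 36) = -1*(-663) = 663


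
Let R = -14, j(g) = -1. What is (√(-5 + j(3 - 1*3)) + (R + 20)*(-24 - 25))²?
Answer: (294 - I*√6)² ≈ 86430.0 - 1440.0*I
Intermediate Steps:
(√(-5 + j(3 - 1*3)) + (R + 20)*(-24 - 25))² = (√(-5 - 1) + (-14 + 20)*(-24 - 25))² = (√(-6) + 6*(-49))² = (I*√6 - 294)² = (-294 + I*√6)²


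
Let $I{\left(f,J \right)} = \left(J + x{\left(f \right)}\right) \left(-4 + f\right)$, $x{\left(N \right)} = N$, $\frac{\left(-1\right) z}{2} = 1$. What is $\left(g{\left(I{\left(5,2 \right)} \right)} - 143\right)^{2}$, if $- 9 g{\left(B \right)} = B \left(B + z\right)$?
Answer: $\frac{1747684}{81} \approx 21576.0$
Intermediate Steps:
$z = -2$ ($z = \left(-2\right) 1 = -2$)
$I{\left(f,J \right)} = \left(-4 + f\right) \left(J + f\right)$ ($I{\left(f,J \right)} = \left(J + f\right) \left(-4 + f\right) = \left(-4 + f\right) \left(J + f\right)$)
$g{\left(B \right)} = - \frac{B \left(-2 + B\right)}{9}$ ($g{\left(B \right)} = - \frac{B \left(B - 2\right)}{9} = - \frac{B \left(-2 + B\right)}{9}$)
$\left(g{\left(I{\left(5,2 \right)} \right)} - 143\right)^{2} = \left(\frac{\left(5^{2} - 8 - 20 + 2 \cdot 5\right) \left(2 - \left(5^{2} - 8 - 20 + 2 \cdot 5\right)\right)}{9} - 143\right)^{2} = \left(\frac{\left(25 - 8 - 20 + 10\right) \left(2 - \left(25 - 8 - 20 + 10\right)\right)}{9} - 143\right)^{2} = \left(\frac{1}{9} \cdot 7 \left(2 - 7\right) - 143\right)^{2} = \left(\frac{1}{9} \cdot 7 \left(-5\right) - 143\right)^{2} = \left(- \frac{35}{9} - 143\right)^{2} = \left(- \frac{1322}{9}\right)^{2} = \frac{1747684}{81}$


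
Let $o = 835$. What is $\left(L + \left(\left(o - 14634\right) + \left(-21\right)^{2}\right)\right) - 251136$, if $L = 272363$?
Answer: $7869$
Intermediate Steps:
$\left(L + \left(\left(o - 14634\right) + \left(-21\right)^{2}\right)\right) - 251136 = \left(272363 + \left(\left(835 - 14634\right) + \left(-21\right)^{2}\right)\right) - 251136 = \left(272363 + \left(-13799 + 441\right)\right) - 251136 = \left(272363 - 13358\right) - 251136 = 259005 - 251136 = 7869$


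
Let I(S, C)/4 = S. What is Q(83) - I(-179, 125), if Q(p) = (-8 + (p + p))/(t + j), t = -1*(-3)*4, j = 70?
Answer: 29435/41 ≈ 717.93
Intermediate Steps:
I(S, C) = 4*S
t = 12 (t = 3*4 = 12)
Q(p) = -4/41 + p/41 (Q(p) = (-8 + (p + p))/(12 + 70) = (-8 + 2*p)/82 = (-8 + 2*p)*(1/82) = -4/41 + p/41)
Q(83) - I(-179, 125) = (-4/41 + (1/41)*83) - 4*(-179) = (-4/41 + 83/41) - 1*(-716) = 79/41 + 716 = 29435/41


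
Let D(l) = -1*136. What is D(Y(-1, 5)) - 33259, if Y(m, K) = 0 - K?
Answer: -33395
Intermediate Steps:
Y(m, K) = -K
D(l) = -136
D(Y(-1, 5)) - 33259 = -136 - 33259 = -33395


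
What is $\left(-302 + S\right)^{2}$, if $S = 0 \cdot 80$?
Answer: $91204$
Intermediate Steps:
$S = 0$
$\left(-302 + S\right)^{2} = \left(-302 + 0\right)^{2} = \left(-302\right)^{2} = 91204$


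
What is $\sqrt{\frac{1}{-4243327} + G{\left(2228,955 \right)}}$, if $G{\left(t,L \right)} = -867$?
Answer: $\frac{i \sqrt{15611049437324770}}{4243327} \approx 29.445 i$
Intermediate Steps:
$\sqrt{\frac{1}{-4243327} + G{\left(2228,955 \right)}} = \sqrt{\frac{1}{-4243327} - 867} = \sqrt{- \frac{1}{4243327} - 867} = \sqrt{- \frac{3678964510}{4243327}} = \frac{i \sqrt{15611049437324770}}{4243327}$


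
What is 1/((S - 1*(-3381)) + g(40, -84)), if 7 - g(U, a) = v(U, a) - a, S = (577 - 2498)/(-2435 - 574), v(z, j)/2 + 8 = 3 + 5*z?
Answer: 177/515891 ≈ 0.00034310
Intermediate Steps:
v(z, j) = -10 + 10*z (v(z, j) = -16 + 2*(3 + 5*z) = -16 + (6 + 10*z) = -10 + 10*z)
S = 113/177 (S = -1921/(-3009) = -1921*(-1/3009) = 113/177 ≈ 0.63842)
g(U, a) = 17 + a - 10*U (g(U, a) = 7 - ((-10 + 10*U) - a) = 7 - (-10 - a + 10*U) = 7 + (10 + a - 10*U) = 17 + a - 10*U)
1/((S - 1*(-3381)) + g(40, -84)) = 1/((113/177 - 1*(-3381)) + (17 - 84 - 10*40)) = 1/((113/177 + 3381) + (17 - 84 - 400)) = 1/(598550/177 - 467) = 1/(515891/177) = 177/515891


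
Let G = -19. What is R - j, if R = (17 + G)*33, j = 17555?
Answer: -17621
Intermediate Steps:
R = -66 (R = (17 - 19)*33 = -2*33 = -66)
R - j = -66 - 1*17555 = -66 - 17555 = -17621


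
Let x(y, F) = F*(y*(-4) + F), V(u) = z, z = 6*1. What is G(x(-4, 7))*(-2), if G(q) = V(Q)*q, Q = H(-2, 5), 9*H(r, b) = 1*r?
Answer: -1932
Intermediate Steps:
H(r, b) = r/9 (H(r, b) = (1*r)/9 = r/9)
z = 6
Q = -2/9 (Q = (⅑)*(-2) = -2/9 ≈ -0.22222)
V(u) = 6
x(y, F) = F*(F - 4*y) (x(y, F) = F*(-4*y + F) = F*(F - 4*y))
G(q) = 6*q
G(x(-4, 7))*(-2) = (6*(7*(7 - 4*(-4))))*(-2) = (6*(7*(7 + 16)))*(-2) = (6*(7*23))*(-2) = (6*161)*(-2) = 966*(-2) = -1932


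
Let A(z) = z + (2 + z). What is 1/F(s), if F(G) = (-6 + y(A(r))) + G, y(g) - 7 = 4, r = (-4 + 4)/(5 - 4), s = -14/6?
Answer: 3/8 ≈ 0.37500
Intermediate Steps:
s = -7/3 (s = -14*⅙ = -7/3 ≈ -2.3333)
r = 0 (r = 0/1 = 0*1 = 0)
A(z) = 2 + 2*z
y(g) = 11 (y(g) = 7 + 4 = 11)
F(G) = 5 + G (F(G) = (-6 + 11) + G = 5 + G)
1/F(s) = 1/(5 - 7/3) = 1/(8/3) = 3/8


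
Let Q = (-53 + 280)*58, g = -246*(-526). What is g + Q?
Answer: 142562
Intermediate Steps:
g = 129396
Q = 13166 (Q = 227*58 = 13166)
g + Q = 129396 + 13166 = 142562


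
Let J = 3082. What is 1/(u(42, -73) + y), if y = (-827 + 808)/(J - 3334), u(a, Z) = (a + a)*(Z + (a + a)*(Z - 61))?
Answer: -252/239812253 ≈ -1.0508e-6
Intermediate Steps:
u(a, Z) = 2*a*(Z + 2*a*(-61 + Z)) (u(a, Z) = (2*a)*(Z + (2*a)*(-61 + Z)) = (2*a)*(Z + 2*a*(-61 + Z)) = 2*a*(Z + 2*a*(-61 + Z)))
y = 19/252 (y = (-827 + 808)/(3082 - 3334) = -19/(-252) = -19*(-1/252) = 19/252 ≈ 0.075397)
1/(u(42, -73) + y) = 1/(2*42*(-73 - 122*42 + 2*(-73)*42) + 19/252) = 1/(2*42*(-73 - 5124 - 6132) + 19/252) = 1/(2*42*(-11329) + 19/252) = 1/(-951636 + 19/252) = 1/(-239812253/252) = -252/239812253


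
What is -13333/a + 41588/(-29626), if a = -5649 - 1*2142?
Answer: 35495675/115408083 ≈ 0.30757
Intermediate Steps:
a = -7791 (a = -5649 - 2142 = -7791)
-13333/a + 41588/(-29626) = -13333/(-7791) + 41588/(-29626) = -13333*(-1/7791) + 41588*(-1/29626) = 13333/7791 - 20794/14813 = 35495675/115408083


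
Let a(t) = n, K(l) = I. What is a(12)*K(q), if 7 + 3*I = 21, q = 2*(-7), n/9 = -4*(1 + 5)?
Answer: -1008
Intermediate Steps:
n = -216 (n = 9*(-4*(1 + 5)) = 9*(-4*6) = 9*(-24) = -216)
q = -14
I = 14/3 (I = -7/3 + (⅓)*21 = -7/3 + 7 = 14/3 ≈ 4.6667)
K(l) = 14/3
a(t) = -216
a(12)*K(q) = -216*14/3 = -1008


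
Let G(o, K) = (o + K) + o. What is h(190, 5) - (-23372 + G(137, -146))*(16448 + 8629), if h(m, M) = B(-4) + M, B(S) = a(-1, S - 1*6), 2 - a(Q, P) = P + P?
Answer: 582889815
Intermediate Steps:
a(Q, P) = 2 - 2*P (a(Q, P) = 2 - (P + P) = 2 - 2*P)
B(S) = 14 - 2*S (B(S) = 2 - 2*(S - 1*6) = 2 - 2*(S - 6) = 2 - 2*(-6 + S) = 2 + (12 - 2*S) = 14 - 2*S)
G(o, K) = K + 2*o (G(o, K) = (K + o) + o = K + 2*o)
h(m, M) = 22 + M (h(m, M) = (14 - 2*(-4)) + M = (14 + 8) + M = 22 + M)
h(190, 5) - (-23372 + G(137, -146))*(16448 + 8629) = (22 + 5) - (-23372 + (-146 + 2*137))*(16448 + 8629) = 27 - (-23372 + (-146 + 274))*25077 = 27 - (-23372 + 128)*25077 = 27 - (-23244)*25077 = 27 - 1*(-582889788) = 27 + 582889788 = 582889815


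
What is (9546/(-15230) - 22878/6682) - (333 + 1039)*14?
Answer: -488787516298/25441715 ≈ -19212.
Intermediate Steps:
(9546/(-15230) - 22878/6682) - (333 + 1039)*14 = (9546*(-1/15230) - 22878*1/6682) - 1372*14 = (-4773/7615 - 11439/3341) - 1*19208 = -103054578/25441715 - 19208 = -488787516298/25441715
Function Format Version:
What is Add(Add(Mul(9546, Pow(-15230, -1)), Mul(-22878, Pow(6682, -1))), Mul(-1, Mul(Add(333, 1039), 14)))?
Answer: Rational(-488787516298, 25441715) ≈ -19212.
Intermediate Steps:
Add(Add(Mul(9546, Pow(-15230, -1)), Mul(-22878, Pow(6682, -1))), Mul(-1, Mul(Add(333, 1039), 14))) = Add(Add(Mul(9546, Rational(-1, 15230)), Mul(-22878, Rational(1, 6682))), Mul(-1, Mul(1372, 14))) = Add(Add(Rational(-4773, 7615), Rational(-11439, 3341)), Mul(-1, 19208)) = Add(Rational(-103054578, 25441715), -19208) = Rational(-488787516298, 25441715)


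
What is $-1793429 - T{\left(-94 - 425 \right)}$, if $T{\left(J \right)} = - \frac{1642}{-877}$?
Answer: $- \frac{1572838875}{877} \approx -1.7934 \cdot 10^{6}$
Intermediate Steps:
$T{\left(J \right)} = \frac{1642}{877}$ ($T{\left(J \right)} = \left(-1642\right) \left(- \frac{1}{877}\right) = \frac{1642}{877}$)
$-1793429 - T{\left(-94 - 425 \right)} = -1793429 - \frac{1642}{877} = - \frac{1572838875}{877}$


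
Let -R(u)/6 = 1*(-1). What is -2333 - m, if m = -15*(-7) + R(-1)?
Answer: -2444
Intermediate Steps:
R(u) = 6 (R(u) = -6*(-1) = 6)
m = 111 (m = -15*(-7) + 6 = 105 + 6 = 111)
-2333 - m = -2333 - 1*111 = -2333 - 111 = -2444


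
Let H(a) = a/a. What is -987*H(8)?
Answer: -987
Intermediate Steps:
H(a) = 1
-987*H(8) = -987*1 = -987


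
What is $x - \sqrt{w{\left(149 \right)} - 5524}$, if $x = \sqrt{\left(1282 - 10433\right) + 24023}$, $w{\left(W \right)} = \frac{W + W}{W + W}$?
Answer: $26 \sqrt{22} - i \sqrt{5523} \approx 121.95 - 74.317 i$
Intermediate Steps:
$w{\left(W \right)} = 1$ ($w{\left(W \right)} = \frac{2 W}{2 W} = 2 W \frac{1}{2 W} = 1$)
$x = 26 \sqrt{22}$ ($x = \sqrt{\left(1282 - 10433\right) + 24023} = \sqrt{-9151 + 24023} = \sqrt{14872} = 26 \sqrt{22} \approx 121.95$)
$x - \sqrt{w{\left(149 \right)} - 5524} = 26 \sqrt{22} - \sqrt{1 - 5524} = 26 \sqrt{22} - \sqrt{-5523} = 26 \sqrt{22} - i \sqrt{5523}$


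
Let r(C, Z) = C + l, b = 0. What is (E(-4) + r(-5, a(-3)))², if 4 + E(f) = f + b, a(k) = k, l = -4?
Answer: 289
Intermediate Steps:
E(f) = -4 + f (E(f) = -4 + (f + 0) = -4 + f)
r(C, Z) = -4 + C (r(C, Z) = C - 4 = -4 + C)
(E(-4) + r(-5, a(-3)))² = ((-4 - 4) + (-4 - 5))² = (-8 - 9)² = (-17)² = 289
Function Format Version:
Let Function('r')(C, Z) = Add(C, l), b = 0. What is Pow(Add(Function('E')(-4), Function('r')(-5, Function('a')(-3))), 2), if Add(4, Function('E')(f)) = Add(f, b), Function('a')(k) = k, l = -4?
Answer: 289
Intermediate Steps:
Function('E')(f) = Add(-4, f) (Function('E')(f) = Add(-4, Add(f, 0)) = Add(-4, f))
Function('r')(C, Z) = Add(-4, C) (Function('r')(C, Z) = Add(C, -4) = Add(-4, C))
Pow(Add(Function('E')(-4), Function('r')(-5, Function('a')(-3))), 2) = Pow(Add(Add(-4, -4), Add(-4, -5)), 2) = Pow(Add(-8, -9), 2) = Pow(-17, 2) = 289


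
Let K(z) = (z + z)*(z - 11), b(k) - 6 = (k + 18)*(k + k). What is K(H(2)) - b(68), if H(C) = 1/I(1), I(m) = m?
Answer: -11722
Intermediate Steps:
b(k) = 6 + 2*k*(18 + k) (b(k) = 6 + (k + 18)*(k + k) = 6 + (18 + k)*(2*k) = 6 + 2*k*(18 + k))
H(C) = 1 (H(C) = 1/1 = 1)
K(z) = 2*z*(-11 + z) (K(z) = (2*z)*(-11 + z) = 2*z*(-11 + z))
K(H(2)) - b(68) = 2*1*(-11 + 1) - (6 + 2*68**2 + 36*68) = 2*1*(-10) - (6 + 2*4624 + 2448) = -20 - (6 + 9248 + 2448) = -20 - 1*11702 = -20 - 11702 = -11722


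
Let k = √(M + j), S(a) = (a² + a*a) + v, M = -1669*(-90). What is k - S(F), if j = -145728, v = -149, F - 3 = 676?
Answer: -921933 + 3*√498 ≈ -9.2187e+5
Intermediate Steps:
F = 679 (F = 3 + 676 = 679)
M = 150210
S(a) = -149 + 2*a² (S(a) = (a² + a*a) - 149 = (a² + a²) - 149 = 2*a² - 149 = -149 + 2*a²)
k = 3*√498 (k = √(150210 - 145728) = √4482 = 3*√498 ≈ 66.948)
k - S(F) = 3*√498 - (-149 + 2*679²) = 3*√498 - (-149 + 2*461041) = 3*√498 - (-149 + 922082) = 3*√498 - 1*921933 = 3*√498 - 921933 = -921933 + 3*√498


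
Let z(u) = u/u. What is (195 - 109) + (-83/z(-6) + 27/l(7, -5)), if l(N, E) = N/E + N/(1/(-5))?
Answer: 411/182 ≈ 2.2582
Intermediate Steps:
z(u) = 1
l(N, E) = -5*N + N/E (l(N, E) = N/E + N/(-⅕) = N/E + N*(-5) = N/E - 5*N = -5*N + N/E)
(195 - 109) + (-83/z(-6) + 27/l(7, -5)) = (195 - 109) + (-83/1 + 27/(-5*7 + 7/(-5))) = 86 + (-83*1 + 27/(-35 + 7*(-⅕))) = 86 + (-83 + 27/(-35 - 7/5)) = 86 + (-83 + 27/(-182/5)) = 86 + (-83 + 27*(-5/182)) = 86 + (-83 - 135/182) = 86 - 15241/182 = 411/182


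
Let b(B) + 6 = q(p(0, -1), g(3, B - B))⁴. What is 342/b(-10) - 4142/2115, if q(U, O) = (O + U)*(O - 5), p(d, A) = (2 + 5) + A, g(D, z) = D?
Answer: -14468747/7400385 ≈ -1.9551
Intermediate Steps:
p(d, A) = 7 + A
q(U, O) = (-5 + O)*(O + U) (q(U, O) = (O + U)*(-5 + O) = (-5 + O)*(O + U))
b(B) = 104970 (b(B) = -6 + (3² - 5*3 - 5*(7 - 1) + 3*(7 - 1))⁴ = -6 + (9 - 15 - 5*6 + 3*6)⁴ = -6 + (9 - 15 - 30 + 18)⁴ = -6 + (-18)⁴ = -6 + 104976 = 104970)
342/b(-10) - 4142/2115 = 342/104970 - 4142/2115 = 342*(1/104970) - 4142*1/2115 = 57/17495 - 4142/2115 = -14468747/7400385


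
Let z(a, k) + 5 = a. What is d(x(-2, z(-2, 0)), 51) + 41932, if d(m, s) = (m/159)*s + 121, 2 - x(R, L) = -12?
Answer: 2229047/53 ≈ 42058.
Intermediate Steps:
z(a, k) = -5 + a
x(R, L) = 14 (x(R, L) = 2 - 1*(-12) = 2 + 12 = 14)
d(m, s) = 121 + m*s/159 (d(m, s) = (m/159)*s + 121 = m*s/159 + 121 = 121 + m*s/159)
d(x(-2, z(-2, 0)), 51) + 41932 = (121 + (1/159)*14*51) + 41932 = (121 + 238/53) + 41932 = 6651/53 + 41932 = 2229047/53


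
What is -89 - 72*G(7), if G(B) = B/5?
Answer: -949/5 ≈ -189.80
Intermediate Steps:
G(B) = B/5 (G(B) = B*(⅕) = B/5)
-89 - 72*G(7) = -89 - 72*7/5 = -89 - 504/5 = -949/5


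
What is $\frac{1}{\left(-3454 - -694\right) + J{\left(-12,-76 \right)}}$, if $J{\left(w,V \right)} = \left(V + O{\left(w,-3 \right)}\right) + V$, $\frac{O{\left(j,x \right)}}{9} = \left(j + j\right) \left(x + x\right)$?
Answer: $- \frac{1}{1616} \approx -0.00061881$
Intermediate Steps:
$O{\left(j,x \right)} = 36 j x$ ($O{\left(j,x \right)} = 9 \left(j + j\right) \left(x + x\right) = 9 \cdot 2 j 2 x = 9 \cdot 4 j x = 36 j x$)
$J{\left(w,V \right)} = - 108 w + 2 V$ ($J{\left(w,V \right)} = \left(V + 36 w \left(-3\right)\right) + V = \left(V - 108 w\right) + V = - 108 w + 2 V$)
$\frac{1}{\left(-3454 - -694\right) + J{\left(-12,-76 \right)}} = \frac{1}{\left(-3454 - -694\right) + \left(\left(-108\right) \left(-12\right) + 2 \left(-76\right)\right)} = \frac{1}{\left(-3454 + 694\right) + \left(1296 - 152\right)} = \frac{1}{-2760 + 1144} = \frac{1}{-1616} = - \frac{1}{1616}$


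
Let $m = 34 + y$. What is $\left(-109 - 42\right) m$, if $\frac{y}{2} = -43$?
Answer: $7852$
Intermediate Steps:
$y = -86$ ($y = 2 \left(-43\right) = -86$)
$m = -52$ ($m = 34 - 86 = -52$)
$\left(-109 - 42\right) m = \left(-109 - 42\right) \left(-52\right) = \left(-151\right) \left(-52\right) = 7852$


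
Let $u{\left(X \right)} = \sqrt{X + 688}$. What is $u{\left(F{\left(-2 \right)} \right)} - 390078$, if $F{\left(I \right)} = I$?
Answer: $-390078 + 7 \sqrt{14} \approx -3.9005 \cdot 10^{5}$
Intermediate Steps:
$u{\left(X \right)} = \sqrt{688 + X}$
$u{\left(F{\left(-2 \right)} \right)} - 390078 = \sqrt{688 - 2} - 390078 = \sqrt{686} - 390078 = 7 \sqrt{14} - 390078 = -390078 + 7 \sqrt{14}$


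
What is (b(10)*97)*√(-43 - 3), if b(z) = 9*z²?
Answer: 87300*I*√46 ≈ 5.921e+5*I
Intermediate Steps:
(b(10)*97)*√(-43 - 3) = ((9*10²)*97)*√(-43 - 3) = ((9*100)*97)*√(-46) = (900*97)*(I*√46) = 87300*(I*√46) = 87300*I*√46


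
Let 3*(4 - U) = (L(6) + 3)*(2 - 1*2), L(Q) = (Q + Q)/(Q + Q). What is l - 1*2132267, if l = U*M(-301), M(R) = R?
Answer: -2133471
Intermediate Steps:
L(Q) = 1 (L(Q) = (2*Q)/((2*Q)) = (2*Q)*(1/(2*Q)) = 1)
U = 4 (U = 4 - (1 + 3)*(2 - 1*2)/3 = 4 - 4*(2 - 2)/3 = 4 - 4*0/3 = 4 - ⅓*0 = 4 + 0 = 4)
l = -1204 (l = 4*(-301) = -1204)
l - 1*2132267 = -1204 - 1*2132267 = -1204 - 2132267 = -2133471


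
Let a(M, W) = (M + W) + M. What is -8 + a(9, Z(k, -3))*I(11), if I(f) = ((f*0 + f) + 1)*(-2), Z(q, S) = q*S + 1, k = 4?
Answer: -176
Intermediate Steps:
Z(q, S) = 1 + S*q (Z(q, S) = S*q + 1 = 1 + S*q)
I(f) = -2 - 2*f (I(f) = ((0 + f) + 1)*(-2) = (f + 1)*(-2) = (1 + f)*(-2) = -2 - 2*f)
a(M, W) = W + 2*M
-8 + a(9, Z(k, -3))*I(11) = -8 + ((1 - 3*4) + 2*9)*(-2 - 2*11) = -8 + ((1 - 12) + 18)*(-2 - 22) = -8 + (-11 + 18)*(-24) = -8 + 7*(-24) = -8 - 168 = -176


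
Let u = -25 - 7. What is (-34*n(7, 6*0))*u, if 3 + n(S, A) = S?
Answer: 4352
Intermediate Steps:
u = -32
n(S, A) = -3 + S
(-34*n(7, 6*0))*u = -34*(-3 + 7)*(-32) = -34*4*(-32) = -136*(-32) = 4352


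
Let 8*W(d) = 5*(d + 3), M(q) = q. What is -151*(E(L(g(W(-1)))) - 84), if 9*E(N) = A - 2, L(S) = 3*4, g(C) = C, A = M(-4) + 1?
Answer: 114911/9 ≈ 12768.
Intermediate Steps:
W(d) = 15/8 + 5*d/8 (W(d) = (5*(d + 3))/8 = (5*(3 + d))/8 = (15 + 5*d)/8 = 15/8 + 5*d/8)
A = -3 (A = -4 + 1 = -3)
L(S) = 12
E(N) = -5/9 (E(N) = (-3 - 2)/9 = (⅑)*(-5) = -5/9)
-151*(E(L(g(W(-1)))) - 84) = -151*(-5/9 - 84) = -151*(-761/9) = 114911/9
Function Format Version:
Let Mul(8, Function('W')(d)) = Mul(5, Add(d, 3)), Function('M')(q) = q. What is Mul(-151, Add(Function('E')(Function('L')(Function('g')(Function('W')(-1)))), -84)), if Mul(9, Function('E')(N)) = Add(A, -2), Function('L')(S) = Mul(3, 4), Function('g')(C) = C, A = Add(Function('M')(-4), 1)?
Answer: Rational(114911, 9) ≈ 12768.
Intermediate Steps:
Function('W')(d) = Add(Rational(15, 8), Mul(Rational(5, 8), d)) (Function('W')(d) = Mul(Rational(1, 8), Mul(5, Add(d, 3))) = Mul(Rational(1, 8), Mul(5, Add(3, d))) = Mul(Rational(1, 8), Add(15, Mul(5, d))) = Add(Rational(15, 8), Mul(Rational(5, 8), d)))
A = -3 (A = Add(-4, 1) = -3)
Function('L')(S) = 12
Function('E')(N) = Rational(-5, 9) (Function('E')(N) = Mul(Rational(1, 9), Add(-3, -2)) = Mul(Rational(1, 9), -5) = Rational(-5, 9))
Mul(-151, Add(Function('E')(Function('L')(Function('g')(Function('W')(-1)))), -84)) = Mul(-151, Add(Rational(-5, 9), -84)) = Mul(-151, Rational(-761, 9)) = Rational(114911, 9)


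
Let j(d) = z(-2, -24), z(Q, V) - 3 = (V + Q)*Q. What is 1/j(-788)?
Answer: 1/55 ≈ 0.018182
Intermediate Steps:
z(Q, V) = 3 + Q*(Q + V) (z(Q, V) = 3 + (V + Q)*Q = 3 + (Q + V)*Q = 3 + Q*(Q + V))
j(d) = 55 (j(d) = 3 + (-2)**2 - 2*(-24) = 3 + 4 + 48 = 55)
1/j(-788) = 1/55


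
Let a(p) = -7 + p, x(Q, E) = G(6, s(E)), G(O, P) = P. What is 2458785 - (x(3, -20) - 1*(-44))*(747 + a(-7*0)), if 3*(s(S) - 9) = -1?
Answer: 7259435/3 ≈ 2.4198e+6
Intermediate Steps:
s(S) = 26/3 (s(S) = 9 + (⅓)*(-1) = 9 - ⅓ = 26/3)
x(Q, E) = 26/3
2458785 - (x(3, -20) - 1*(-44))*(747 + a(-7*0)) = 2458785 - (26/3 - 1*(-44))*(747 + (-7 - 7*0)) = 2458785 - (26/3 + 44)*(747 + (-7 + 0)) = 2458785 - 158*(747 - 7)/3 = 2458785 - 158*740/3 = 2458785 - 1*116920/3 = 2458785 - 116920/3 = 7259435/3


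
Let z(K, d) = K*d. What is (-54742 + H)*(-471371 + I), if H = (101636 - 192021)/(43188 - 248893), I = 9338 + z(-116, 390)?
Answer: 1142440959769785/41141 ≈ 2.7769e+10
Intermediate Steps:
I = -35902 (I = 9338 - 116*390 = 9338 - 45240 = -35902)
H = 18077/41141 (H = -90385/(-205705) = -90385*(-1/205705) = 18077/41141 ≈ 0.43939)
(-54742 + H)*(-471371 + I) = (-54742 + 18077/41141)*(-471371 - 35902) = -2252122545/41141*(-507273) = 1142440959769785/41141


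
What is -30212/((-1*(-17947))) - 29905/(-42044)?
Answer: -733528293/754563668 ≈ -0.97212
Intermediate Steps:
-30212/((-1*(-17947))) - 29905/(-42044) = -30212/17947 - 29905*(-1/42044) = -30212*1/17947 + 29905/42044 = -30212/17947 + 29905/42044 = -733528293/754563668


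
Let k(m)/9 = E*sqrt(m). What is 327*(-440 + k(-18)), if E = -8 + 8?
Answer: -143880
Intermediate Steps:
E = 0
k(m) = 0 (k(m) = 9*(0*sqrt(m)) = 9*0 = 0)
327*(-440 + k(-18)) = 327*(-440 + 0) = 327*(-440) = -143880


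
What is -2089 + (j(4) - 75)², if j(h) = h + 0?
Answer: 2952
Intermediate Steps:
j(h) = h
-2089 + (j(4) - 75)² = -2089 + (4 - 75)² = -2089 + (-71)² = -2089 + 5041 = 2952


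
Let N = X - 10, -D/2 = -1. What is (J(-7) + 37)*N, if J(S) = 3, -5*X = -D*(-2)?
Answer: -432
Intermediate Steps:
D = 2 (D = -2*(-1) = 2)
X = -⅘ (X = -(-1*2)*(-2)/5 = -(-2)*(-2)/5 = -⅕*4 = -⅘ ≈ -0.80000)
N = -54/5 (N = -⅘ - 10 = -54/5 ≈ -10.800)
(J(-7) + 37)*N = (3 + 37)*(-54/5) = 40*(-54/5) = -432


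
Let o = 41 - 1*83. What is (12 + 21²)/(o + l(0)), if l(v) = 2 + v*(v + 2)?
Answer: -453/40 ≈ -11.325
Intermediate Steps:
o = -42 (o = 41 - 83 = -42)
l(v) = 2 + v*(2 + v)
(12 + 21²)/(o + l(0)) = (12 + 21²)/(-42 + (2 + 0² + 2*0)) = (12 + 441)/(-42 + (2 + 0 + 0)) = 453/(-42 + 2) = 453/(-40) = 453*(-1/40) = -453/40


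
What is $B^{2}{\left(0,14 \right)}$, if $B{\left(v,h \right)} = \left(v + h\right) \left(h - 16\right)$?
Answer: $784$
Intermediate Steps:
$B{\left(v,h \right)} = \left(-16 + h\right) \left(h + v\right)$ ($B{\left(v,h \right)} = \left(h + v\right) \left(-16 + h\right) = \left(-16 + h\right) \left(h + v\right)$)
$B^{2}{\left(0,14 \right)} = \left(14^{2} - 224 - 0 + 14 \cdot 0\right)^{2} = \left(196 - 224 + 0 + 0\right)^{2} = \left(-28\right)^{2} = 784$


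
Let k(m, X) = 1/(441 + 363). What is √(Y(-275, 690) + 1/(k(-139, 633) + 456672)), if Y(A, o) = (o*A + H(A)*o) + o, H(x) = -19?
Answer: 3*I*√3028273320875947110246/367164289 ≈ 449.63*I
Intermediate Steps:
k(m, X) = 1/804
Y(A, o) = -18*o + A*o (Y(A, o) = (o*A - 19*o) + o = (A*o - 19*o) + o = (-19*o + A*o) + o = -18*o + A*o)
√(Y(-275, 690) + 1/(k(-139, 633) + 456672)) = √(690*(-18 - 275) + 1/(1/804 + 456672)) = √(690*(-293) + 1/(367164289/804)) = √(-202170 + 804/367164289) = √(-74229604306326/367164289) = 3*I*√3028273320875947110246/367164289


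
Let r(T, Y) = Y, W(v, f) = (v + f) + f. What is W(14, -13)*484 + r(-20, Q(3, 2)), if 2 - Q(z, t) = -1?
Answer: -5805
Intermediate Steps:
Q(z, t) = 3 (Q(z, t) = 2 - 1*(-1) = 2 + 1 = 3)
W(v, f) = v + 2*f (W(v, f) = (f + v) + f = v + 2*f)
W(14, -13)*484 + r(-20, Q(3, 2)) = (14 + 2*(-13))*484 + 3 = (14 - 26)*484 + 3 = -12*484 + 3 = -5808 + 3 = -5805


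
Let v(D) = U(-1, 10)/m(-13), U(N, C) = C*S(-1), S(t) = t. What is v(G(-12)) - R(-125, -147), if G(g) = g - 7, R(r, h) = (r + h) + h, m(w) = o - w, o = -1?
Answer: 2509/6 ≈ 418.17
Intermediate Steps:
m(w) = -1 - w
U(N, C) = -C (U(N, C) = C*(-1) = -C)
R(r, h) = r + 2*h (R(r, h) = (h + r) + h = r + 2*h)
G(g) = -7 + g
v(D) = -⅚ (v(D) = (-1*10)/(-1 - 1*(-13)) = -10/(-1 + 13) = -10/12 = -10*1/12 = -⅚)
v(G(-12)) - R(-125, -147) = -⅚ - (-125 + 2*(-147)) = -⅚ - (-125 - 294) = -⅚ - 1*(-419) = -⅚ + 419 = 2509/6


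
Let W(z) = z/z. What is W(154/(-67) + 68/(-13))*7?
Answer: 7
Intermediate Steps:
W(z) = 1
W(154/(-67) + 68/(-13))*7 = 1*7 = 7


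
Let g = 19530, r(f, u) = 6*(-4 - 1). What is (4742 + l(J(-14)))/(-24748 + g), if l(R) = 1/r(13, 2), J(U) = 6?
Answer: -142259/156540 ≈ -0.90877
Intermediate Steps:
r(f, u) = -30 (r(f, u) = 6*(-5) = -30)
l(R) = -1/30 (l(R) = 1/(-30) = -1/30)
(4742 + l(J(-14)))/(-24748 + g) = (4742 - 1/30)/(-24748 + 19530) = (142259/30)/(-5218) = (142259/30)*(-1/5218) = -142259/156540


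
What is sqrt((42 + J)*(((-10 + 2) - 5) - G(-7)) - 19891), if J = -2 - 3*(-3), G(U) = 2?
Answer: I*sqrt(20626) ≈ 143.62*I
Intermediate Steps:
J = 7 (J = -2 + 9 = 7)
sqrt((42 + J)*(((-10 + 2) - 5) - G(-7)) - 19891) = sqrt((42 + 7)*(((-10 + 2) - 5) - 1*2) - 19891) = sqrt(49*((-8 - 5) - 2) - 19891) = sqrt(49*(-13 - 2) - 19891) = sqrt(49*(-15) - 19891) = sqrt(-735 - 19891) = sqrt(-20626) = I*sqrt(20626)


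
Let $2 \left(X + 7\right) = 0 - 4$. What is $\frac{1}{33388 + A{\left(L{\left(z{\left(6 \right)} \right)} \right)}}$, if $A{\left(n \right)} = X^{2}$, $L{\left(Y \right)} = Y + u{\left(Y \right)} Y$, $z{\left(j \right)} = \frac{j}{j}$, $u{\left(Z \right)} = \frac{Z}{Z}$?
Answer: $\frac{1}{33469} \approx 2.9878 \cdot 10^{-5}$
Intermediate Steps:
$u{\left(Z \right)} = 1$
$z{\left(j \right)} = 1$
$L{\left(Y \right)} = 2 Y$ ($L{\left(Y \right)} = Y + 1 Y = Y + Y = 2 Y$)
$X = -9$ ($X = -7 + \frac{0 - 4}{2} = -7 + \frac{1}{2} \left(-4\right) = -7 - 2 = -9$)
$A{\left(n \right)} = 81$ ($A{\left(n \right)} = \left(-9\right)^{2} = 81$)
$\frac{1}{33388 + A{\left(L{\left(z{\left(6 \right)} \right)} \right)}} = \frac{1}{33388 + 81} = \frac{1}{33469}$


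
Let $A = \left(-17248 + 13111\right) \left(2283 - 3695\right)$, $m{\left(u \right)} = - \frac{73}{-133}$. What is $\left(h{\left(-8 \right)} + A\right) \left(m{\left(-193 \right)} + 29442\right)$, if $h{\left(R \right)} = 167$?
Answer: $\frac{22874925008849}{133} \approx 1.7199 \cdot 10^{11}$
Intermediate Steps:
$m{\left(u \right)} = \frac{73}{133}$ ($m{\left(u \right)} = \left(-73\right) \left(- \frac{1}{133}\right) = \frac{73}{133}$)
$A = 5841444$ ($A = \left(-4137\right) \left(-1412\right) = 5841444$)
$\left(h{\left(-8 \right)} + A\right) \left(m{\left(-193 \right)} + 29442\right) = \left(167 + 5841444\right) \left(\frac{73}{133} + 29442\right) = 5841611 \cdot \frac{3915859}{133} = \frac{22874925008849}{133}$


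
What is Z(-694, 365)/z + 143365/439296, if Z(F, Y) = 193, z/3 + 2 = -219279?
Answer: 10469653063/32109755392 ≈ 0.32606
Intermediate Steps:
z = -657843 (z = -6 + 3*(-219279) = -6 - 657837 = -657843)
Z(-694, 365)/z + 143365/439296 = 193/(-657843) + 143365/439296 = 193*(-1/657843) + 143365*(1/439296) = -193/657843 + 143365/439296 = 10469653063/32109755392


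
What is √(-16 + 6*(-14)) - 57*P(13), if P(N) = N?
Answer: -741 + 10*I ≈ -741.0 + 10.0*I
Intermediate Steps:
√(-16 + 6*(-14)) - 57*P(13) = √(-16 + 6*(-14)) - 57*13 = √(-16 - 84) - 741 = √(-100) - 741 = 10*I - 741 = -741 + 10*I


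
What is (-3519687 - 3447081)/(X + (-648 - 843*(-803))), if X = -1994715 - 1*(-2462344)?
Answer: -3483384/571955 ≈ -6.0903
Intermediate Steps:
X = 467629 (X = -1994715 + 2462344 = 467629)
(-3519687 - 3447081)/(X + (-648 - 843*(-803))) = (-3519687 - 3447081)/(467629 + (-648 - 843*(-803))) = -6966768/(467629 + (-648 + 676929)) = -6966768/(467629 + 676281) = -6966768/1143910 = -6966768*1/1143910 = -3483384/571955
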